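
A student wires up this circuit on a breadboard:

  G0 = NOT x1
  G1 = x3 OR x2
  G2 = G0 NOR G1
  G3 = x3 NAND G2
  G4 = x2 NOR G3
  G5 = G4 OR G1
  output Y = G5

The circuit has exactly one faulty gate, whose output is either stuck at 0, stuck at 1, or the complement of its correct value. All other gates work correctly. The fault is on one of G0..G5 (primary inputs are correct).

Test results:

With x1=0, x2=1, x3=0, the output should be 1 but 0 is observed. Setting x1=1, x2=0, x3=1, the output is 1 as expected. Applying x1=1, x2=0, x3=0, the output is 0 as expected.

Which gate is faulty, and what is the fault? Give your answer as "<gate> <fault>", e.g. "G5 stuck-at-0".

G1 stuck-at-0

Fault-free values for test 1 (x1=0, x2=1, x3=0): G0=1, G1=1, G2=0, G3=1, G4=0, G5=1, giving Y=1. Observed 0.
Test 1: faults giving observed 0 are {G1 stuck-at-0, G1 inverted output, G5 stuck-at-0, G5 inverted output}.
Test 2 (x1=1, x2=0, x3=1): fault-free G0=0, G1=1, G2=0, G3=1, G4=0, G5=1 → 1; observed 1. Eliminates G5 stuck-at-0, G5 inverted output.
Test 3 (x1=1, x2=0, x3=0): fault-free G0=0, G1=0, G2=1, G3=1, G4=0, G5=0 → 0; observed 0. Eliminates G1 inverted output.
Only G1 stuck-at-0 is consistent with every test.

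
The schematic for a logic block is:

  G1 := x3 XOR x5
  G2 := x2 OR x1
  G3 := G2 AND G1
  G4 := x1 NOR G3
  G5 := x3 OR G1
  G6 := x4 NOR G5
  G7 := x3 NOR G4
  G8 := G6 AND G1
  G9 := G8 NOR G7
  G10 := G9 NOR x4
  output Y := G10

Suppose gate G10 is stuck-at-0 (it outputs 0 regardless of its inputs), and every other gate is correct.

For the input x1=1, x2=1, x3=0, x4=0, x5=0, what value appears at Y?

Propagate with G10 forced: G1=0, G2=1, G3=0, G4=0, G5=0, G6=1, G7=1, G8=0, G9=0, G10=0 [stuck-at-0].
So Y = 0. (Without the fault it would be 1.)

0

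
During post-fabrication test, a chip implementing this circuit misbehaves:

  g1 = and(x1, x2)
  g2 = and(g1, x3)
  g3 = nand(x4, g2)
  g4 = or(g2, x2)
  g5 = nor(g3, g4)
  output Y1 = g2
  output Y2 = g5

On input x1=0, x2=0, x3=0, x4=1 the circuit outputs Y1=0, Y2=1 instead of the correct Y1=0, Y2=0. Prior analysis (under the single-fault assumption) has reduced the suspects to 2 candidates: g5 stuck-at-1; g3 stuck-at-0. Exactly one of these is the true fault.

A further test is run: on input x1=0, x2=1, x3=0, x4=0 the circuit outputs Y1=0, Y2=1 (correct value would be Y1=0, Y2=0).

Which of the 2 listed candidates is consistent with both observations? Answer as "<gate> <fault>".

Evaluate each candidate on input x1=0, x2=1, x3=0, x4=0:
  g5 stuck-at-1: g1=0, g2=0, g3=1, g4=1, g5=1 [stuck-at-1] → Y1=0, Y2=1 — matches
  g3 stuck-at-0: g1=0, g2=0, g3=0 [stuck-at-0], g4=1, g5=0 → Y1=0, Y2=0 — eliminated
Only g5 stuck-at-1 reproduces the observed Y1=0, Y2=1.

g5 stuck-at-1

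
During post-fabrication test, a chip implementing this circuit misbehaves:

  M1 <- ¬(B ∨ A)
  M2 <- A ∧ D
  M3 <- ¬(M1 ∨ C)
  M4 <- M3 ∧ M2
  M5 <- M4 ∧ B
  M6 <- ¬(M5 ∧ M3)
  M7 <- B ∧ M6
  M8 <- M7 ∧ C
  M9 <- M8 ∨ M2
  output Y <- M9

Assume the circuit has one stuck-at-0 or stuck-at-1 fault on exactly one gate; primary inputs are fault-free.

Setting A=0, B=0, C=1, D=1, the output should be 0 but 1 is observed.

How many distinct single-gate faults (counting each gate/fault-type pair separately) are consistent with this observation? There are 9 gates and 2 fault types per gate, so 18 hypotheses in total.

Fault-free: M1=1, M2=0, M3=0, M4=0, M5=0, M6=1, M7=0, M8=0, M9=0 → 0. Observed 1.
  M1: none of the 2 fault types match ✗
  M2: stuck-at-1 ✓; others ✗
  M3: none of the 2 fault types match ✗
  M4: none of the 2 fault types match ✗
  M5: none of the 2 fault types match ✗
  M6: none of the 2 fault types match ✗
  M7: stuck-at-1 ✓; others ✗
  M8: stuck-at-1 ✓; others ✗
  M9: stuck-at-1 ✓; others ✗
Consistent faults: {M2 stuck-at-1, M7 stuck-at-1, M8 stuck-at-1, M9 stuck-at-1} — 4 in all.

4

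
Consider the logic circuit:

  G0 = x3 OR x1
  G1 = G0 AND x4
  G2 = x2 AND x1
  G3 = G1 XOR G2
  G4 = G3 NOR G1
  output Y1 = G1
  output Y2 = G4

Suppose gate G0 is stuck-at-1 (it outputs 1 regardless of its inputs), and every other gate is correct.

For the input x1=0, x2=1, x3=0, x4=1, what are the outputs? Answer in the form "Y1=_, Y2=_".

Propagate with G0 forced: G0=1 [stuck-at-1], G1=1, G2=0, G3=1, G4=0.
So the outputs are Y1=1, Y2=0. (Without the fault they would be Y1=0, Y2=1.)

Y1=1, Y2=0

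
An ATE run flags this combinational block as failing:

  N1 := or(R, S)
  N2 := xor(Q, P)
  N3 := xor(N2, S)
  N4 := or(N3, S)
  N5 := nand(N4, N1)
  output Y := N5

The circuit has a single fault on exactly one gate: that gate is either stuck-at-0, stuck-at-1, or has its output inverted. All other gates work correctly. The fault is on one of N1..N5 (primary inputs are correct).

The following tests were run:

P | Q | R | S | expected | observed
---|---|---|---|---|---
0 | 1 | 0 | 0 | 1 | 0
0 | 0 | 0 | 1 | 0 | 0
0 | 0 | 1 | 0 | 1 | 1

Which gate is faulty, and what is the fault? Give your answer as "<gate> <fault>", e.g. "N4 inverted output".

N1 stuck-at-1

Fault-free values for test 1 (P=0, Q=1, R=0, S=0): N1=0, N2=1, N3=1, N4=1, N5=1, giving Y=1. Observed 0.
Test 1: faults giving observed 0 are {N1 stuck-at-1, N1 inverted output, N5 stuck-at-0, N5 inverted output}.
Test 2 (P=0, Q=0, R=0, S=1): fault-free N1=1, N2=0, N3=1, N4=1, N5=0 → 0; observed 0. Eliminates N1 inverted output, N5 inverted output.
Test 3 (P=0, Q=0, R=1, S=0): fault-free N1=1, N2=0, N3=0, N4=0, N5=1 → 1; observed 1. Eliminates N5 stuck-at-0.
Only N1 stuck-at-1 is consistent with every test.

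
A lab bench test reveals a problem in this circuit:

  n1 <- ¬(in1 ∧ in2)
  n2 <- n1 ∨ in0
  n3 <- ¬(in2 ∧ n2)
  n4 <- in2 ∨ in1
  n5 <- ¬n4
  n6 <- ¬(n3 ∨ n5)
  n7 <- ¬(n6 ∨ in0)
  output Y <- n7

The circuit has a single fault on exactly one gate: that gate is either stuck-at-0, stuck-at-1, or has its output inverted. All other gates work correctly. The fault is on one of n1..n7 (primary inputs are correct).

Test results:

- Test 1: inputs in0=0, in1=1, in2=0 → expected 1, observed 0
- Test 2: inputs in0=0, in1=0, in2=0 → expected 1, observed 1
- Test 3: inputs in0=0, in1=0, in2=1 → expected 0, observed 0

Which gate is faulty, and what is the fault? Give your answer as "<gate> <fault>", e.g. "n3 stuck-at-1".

Fault-free values for test 1 (in0=0, in1=1, in2=0): n1=1, n2=1, n3=1, n4=1, n5=0, n6=0, n7=1, giving Y=1. Observed 0.
Test 1: faults giving observed 0 are {n3 stuck-at-0, n3 inverted output, n6 stuck-at-1, n6 inverted output, n7 stuck-at-0, n7 inverted output}.
Test 2 (in0=0, in1=0, in2=0): fault-free n1=1, n2=1, n3=1, n4=0, n5=1, n6=0, n7=1 → 1; observed 1. Eliminates n6 stuck-at-1, n6 inverted output, n7 stuck-at-0, n7 inverted output.
Test 3 (in0=0, in1=0, in2=1): fault-free n1=1, n2=1, n3=0, n4=1, n5=0, n6=1, n7=0 → 0; observed 0. Eliminates n3 inverted output.
Only n3 stuck-at-0 is consistent with every test.

n3 stuck-at-0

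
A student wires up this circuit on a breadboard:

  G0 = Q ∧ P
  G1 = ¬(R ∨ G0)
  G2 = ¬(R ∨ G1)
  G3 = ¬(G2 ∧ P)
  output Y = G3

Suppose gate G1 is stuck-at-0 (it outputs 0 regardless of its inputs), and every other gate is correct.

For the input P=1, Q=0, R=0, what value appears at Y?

0

Propagate with G1 forced: G0=0, G1=0 [stuck-at-0], G2=1, G3=0.
So Y = 0. (Without the fault it would be 1.)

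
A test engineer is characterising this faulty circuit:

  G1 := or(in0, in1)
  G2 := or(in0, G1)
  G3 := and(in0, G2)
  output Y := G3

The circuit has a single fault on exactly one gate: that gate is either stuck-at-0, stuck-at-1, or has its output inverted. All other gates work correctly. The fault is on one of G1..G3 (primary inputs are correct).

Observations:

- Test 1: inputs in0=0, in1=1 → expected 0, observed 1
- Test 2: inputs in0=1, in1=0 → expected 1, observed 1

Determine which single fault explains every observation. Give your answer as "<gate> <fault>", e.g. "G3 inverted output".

G3 stuck-at-1

Fault-free values for test 1 (in0=0, in1=1): G1=1, G2=1, G3=0, giving Y=0. Observed 1.
Test 1: faults giving observed 1 are {G3 stuck-at-1, G3 inverted output}.
Test 2 (in0=1, in1=0): fault-free G1=1, G2=1, G3=1 → 1; observed 1. Eliminates G3 inverted output.
Only G3 stuck-at-1 is consistent with every test.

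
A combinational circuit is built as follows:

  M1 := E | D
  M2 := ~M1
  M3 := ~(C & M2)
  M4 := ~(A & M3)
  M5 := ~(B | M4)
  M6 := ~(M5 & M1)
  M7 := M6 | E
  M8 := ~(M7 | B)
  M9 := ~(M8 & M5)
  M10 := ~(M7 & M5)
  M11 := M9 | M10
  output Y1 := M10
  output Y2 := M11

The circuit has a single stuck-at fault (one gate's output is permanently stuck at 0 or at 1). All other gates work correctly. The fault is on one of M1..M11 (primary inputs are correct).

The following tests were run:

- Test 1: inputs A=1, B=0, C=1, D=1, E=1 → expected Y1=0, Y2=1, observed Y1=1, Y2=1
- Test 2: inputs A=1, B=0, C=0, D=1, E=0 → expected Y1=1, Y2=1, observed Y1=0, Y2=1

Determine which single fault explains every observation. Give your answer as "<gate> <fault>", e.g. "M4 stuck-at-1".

Fault-free values for test 1 (A=1, B=0, C=1, D=1, E=1): M1=1, M2=0, M3=1, M4=0, M5=1, M6=0, M7=1, M8=0, M9=1, M10=0, M11=1, giving Y1=0, Y2=1. Observed Y1=1, Y2=1.
Test 1: faults giving observed Y1=1, Y2=1 are {M1 stuck-at-0, M2 stuck-at-1, M3 stuck-at-0, M4 stuck-at-1, M5 stuck-at-0, M7 stuck-at-0, M10 stuck-at-1}.
Test 2 (A=1, B=0, C=0, D=1, E=0): fault-free M1=1, M2=0, M3=1, M4=0, M5=1, M6=0, M7=0, M8=1, M9=0, M10=1, M11=1 → Y1=1, Y2=1; observed Y1=0, Y2=1. Eliminates M2 stuck-at-1, M3 stuck-at-0, M4 stuck-at-1, M5 stuck-at-0, M7 stuck-at-0, M10 stuck-at-1.
Only M1 stuck-at-0 is consistent with every test.

M1 stuck-at-0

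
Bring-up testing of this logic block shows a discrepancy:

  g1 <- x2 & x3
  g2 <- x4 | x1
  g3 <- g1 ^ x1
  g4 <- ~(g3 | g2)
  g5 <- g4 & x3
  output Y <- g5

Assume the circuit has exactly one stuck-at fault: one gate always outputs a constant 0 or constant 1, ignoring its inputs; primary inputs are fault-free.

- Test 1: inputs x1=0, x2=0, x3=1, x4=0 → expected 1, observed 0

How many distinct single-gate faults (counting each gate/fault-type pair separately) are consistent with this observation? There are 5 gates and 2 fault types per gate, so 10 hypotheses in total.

5

Fault-free: g1=0, g2=0, g3=0, g4=1, g5=1 → 1. Observed 0.
  g1 stuck-at-0: output 1 ✗
  g1 stuck-at-1: output 0 ✓
  g2 stuck-at-0: output 1 ✗
  g2 stuck-at-1: output 0 ✓
  g3 stuck-at-0: output 1 ✗
  g3 stuck-at-1: output 0 ✓
  g4 stuck-at-0: output 0 ✓
  g4 stuck-at-1: output 1 ✗
  g5 stuck-at-0: output 0 ✓
  g5 stuck-at-1: output 1 ✗
Consistent faults: {g1 stuck-at-1, g2 stuck-at-1, g3 stuck-at-1, g4 stuck-at-0, g5 stuck-at-0} — 5 in all.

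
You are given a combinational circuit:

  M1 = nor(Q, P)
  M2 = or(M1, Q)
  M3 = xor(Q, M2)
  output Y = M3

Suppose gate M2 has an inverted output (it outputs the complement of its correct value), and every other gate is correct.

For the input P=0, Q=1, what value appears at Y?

1

Propagate with M2 forced: M1=0, M2=0 [inverted output], M3=1.
So Y = 1. (Without the fault it would be 0.)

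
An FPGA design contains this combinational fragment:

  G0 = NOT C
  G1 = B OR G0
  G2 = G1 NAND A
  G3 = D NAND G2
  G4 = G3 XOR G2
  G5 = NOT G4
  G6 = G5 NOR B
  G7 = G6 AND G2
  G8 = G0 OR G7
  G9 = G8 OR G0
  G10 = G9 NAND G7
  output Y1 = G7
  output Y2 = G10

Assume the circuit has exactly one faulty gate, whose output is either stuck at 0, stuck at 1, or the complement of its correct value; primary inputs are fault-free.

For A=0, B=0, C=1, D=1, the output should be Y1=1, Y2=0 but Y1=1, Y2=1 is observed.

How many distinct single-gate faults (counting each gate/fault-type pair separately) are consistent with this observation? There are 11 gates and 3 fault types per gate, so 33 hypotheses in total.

6

Fault-free: G0=0, G1=0, G2=1, G3=0, G4=1, G5=0, G6=1, G7=1, G8=1, G9=1, G10=0 → Y1=1, Y2=0. Observed Y1=1, Y2=1.
  G0: none of the 3 fault types match ✗
  G1: none of the 3 fault types match ✗
  G2: none of the 3 fault types match ✗
  G3: none of the 3 fault types match ✗
  G4: none of the 3 fault types match ✗
  G5: none of the 3 fault types match ✗
  G6: none of the 3 fault types match ✗
  G7: none of the 3 fault types match ✗
  G8: stuck-at-0, inverted output ✓; others ✗
  G9: stuck-at-0, inverted output ✓; others ✗
  G10: stuck-at-1, inverted output ✓; others ✗
Consistent faults: {G8 stuck-at-0, G8 inverted output, G9 stuck-at-0, G9 inverted output, G10 stuck-at-1, G10 inverted output} — 6 in all.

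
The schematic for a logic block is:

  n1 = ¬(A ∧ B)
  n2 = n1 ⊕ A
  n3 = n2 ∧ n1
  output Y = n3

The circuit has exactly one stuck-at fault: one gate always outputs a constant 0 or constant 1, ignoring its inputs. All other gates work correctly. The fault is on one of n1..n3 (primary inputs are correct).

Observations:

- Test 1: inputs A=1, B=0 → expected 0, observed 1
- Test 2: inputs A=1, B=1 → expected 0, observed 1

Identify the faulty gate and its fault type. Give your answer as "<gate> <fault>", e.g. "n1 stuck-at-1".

Fault-free values for test 1 (A=1, B=0): n1=1, n2=0, n3=0, giving Y=0. Observed 1.
Test 1: faults giving observed 1 are {n2 stuck-at-1, n3 stuck-at-1}.
Test 2 (A=1, B=1): fault-free n1=0, n2=1, n3=0 → 0; observed 1. Eliminates n2 stuck-at-1.
Only n3 stuck-at-1 is consistent with every test.

n3 stuck-at-1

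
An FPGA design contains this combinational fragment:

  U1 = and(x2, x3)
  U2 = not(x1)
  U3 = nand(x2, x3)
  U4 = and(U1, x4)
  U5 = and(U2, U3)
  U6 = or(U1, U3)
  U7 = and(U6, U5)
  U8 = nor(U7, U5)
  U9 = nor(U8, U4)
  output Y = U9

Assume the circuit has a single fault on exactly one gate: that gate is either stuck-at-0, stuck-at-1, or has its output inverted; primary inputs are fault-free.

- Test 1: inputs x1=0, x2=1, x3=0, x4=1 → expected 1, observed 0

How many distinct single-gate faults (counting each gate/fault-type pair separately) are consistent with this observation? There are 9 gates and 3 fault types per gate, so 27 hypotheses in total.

Fault-free: U1=0, U2=1, U3=1, U4=0, U5=1, U6=1, U7=1, U8=0, U9=1 → 1. Observed 0.
  U1: stuck-at-1, inverted output ✓; others ✗
  U2: stuck-at-0, inverted output ✓; others ✗
  U3: stuck-at-0, inverted output ✓; others ✗
  U4: stuck-at-1, inverted output ✓; others ✗
  U5: stuck-at-0, inverted output ✓; others ✗
  U6: none of the 3 fault types match ✗
  U7: none of the 3 fault types match ✗
  U8: stuck-at-1, inverted output ✓; others ✗
  U9: stuck-at-0, inverted output ✓; others ✗
Consistent faults: {U1 stuck-at-1, U1 inverted output, U2 stuck-at-0, U2 inverted output, U3 stuck-at-0, U3 inverted output, U4 stuck-at-1, U4 inverted output, U5 stuck-at-0, U5 inverted output, U8 stuck-at-1, U8 inverted output, U9 stuck-at-0, U9 inverted output} — 14 in all.

14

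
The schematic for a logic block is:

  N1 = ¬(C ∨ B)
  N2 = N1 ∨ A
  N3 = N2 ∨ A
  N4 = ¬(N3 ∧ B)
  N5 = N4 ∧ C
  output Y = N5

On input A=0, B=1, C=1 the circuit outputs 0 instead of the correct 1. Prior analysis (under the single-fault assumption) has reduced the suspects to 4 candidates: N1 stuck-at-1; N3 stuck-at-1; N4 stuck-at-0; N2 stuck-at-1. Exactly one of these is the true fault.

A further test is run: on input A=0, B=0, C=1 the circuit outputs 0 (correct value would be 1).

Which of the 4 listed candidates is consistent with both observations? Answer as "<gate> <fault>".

Evaluate each candidate on input A=0, B=0, C=1:
  N1 stuck-at-1: N1=1 [stuck-at-1], N2=1, N3=1, N4=1, N5=1 → 1 — eliminated
  N3 stuck-at-1: N1=0, N2=0, N3=1 [stuck-at-1], N4=1, N5=1 → 1 — eliminated
  N4 stuck-at-0: N1=0, N2=0, N3=0, N4=0 [stuck-at-0], N5=0 → 0 — matches
  N2 stuck-at-1: N1=0, N2=1 [stuck-at-1], N3=1, N4=1, N5=1 → 1 — eliminated
Only N4 stuck-at-0 reproduces the observed 0.

N4 stuck-at-0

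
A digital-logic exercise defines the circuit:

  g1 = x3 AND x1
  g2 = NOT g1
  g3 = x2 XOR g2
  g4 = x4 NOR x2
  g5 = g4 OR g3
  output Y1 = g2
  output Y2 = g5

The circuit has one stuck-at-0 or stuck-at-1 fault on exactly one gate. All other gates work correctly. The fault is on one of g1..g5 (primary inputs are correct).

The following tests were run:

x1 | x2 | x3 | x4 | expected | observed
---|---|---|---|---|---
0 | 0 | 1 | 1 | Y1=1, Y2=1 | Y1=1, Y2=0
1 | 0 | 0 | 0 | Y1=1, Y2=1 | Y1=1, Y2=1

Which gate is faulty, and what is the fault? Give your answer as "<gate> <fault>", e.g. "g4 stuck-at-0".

Fault-free values for test 1 (x1=0, x2=0, x3=1, x4=1): g1=0, g2=1, g3=1, g4=0, g5=1, giving Y1=1, Y2=1. Observed Y1=1, Y2=0.
Test 1: faults giving observed Y1=1, Y2=0 are {g3 stuck-at-0, g5 stuck-at-0}.
Test 2 (x1=1, x2=0, x3=0, x4=0): fault-free g1=0, g2=1, g3=1, g4=1, g5=1 → Y1=1, Y2=1; observed Y1=1, Y2=1. Eliminates g5 stuck-at-0.
Only g3 stuck-at-0 is consistent with every test.

g3 stuck-at-0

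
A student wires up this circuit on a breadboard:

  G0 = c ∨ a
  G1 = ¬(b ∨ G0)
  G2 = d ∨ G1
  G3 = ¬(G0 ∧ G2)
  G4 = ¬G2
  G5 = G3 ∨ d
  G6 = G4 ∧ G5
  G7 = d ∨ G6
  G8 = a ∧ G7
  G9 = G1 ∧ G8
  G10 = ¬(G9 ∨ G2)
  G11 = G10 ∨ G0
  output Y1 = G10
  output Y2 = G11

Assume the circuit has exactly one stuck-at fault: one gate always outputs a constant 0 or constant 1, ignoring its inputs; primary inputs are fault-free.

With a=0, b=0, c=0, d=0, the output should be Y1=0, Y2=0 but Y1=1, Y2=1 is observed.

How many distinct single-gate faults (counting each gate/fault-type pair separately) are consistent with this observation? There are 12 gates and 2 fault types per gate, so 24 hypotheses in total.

4

Fault-free: G0=0, G1=1, G2=1, G3=1, G4=0, G5=1, G6=0, G7=0, G8=0, G9=0, G10=0, G11=0 → Y1=0, Y2=0. Observed Y1=1, Y2=1.
  G0: stuck-at-1 ✓; others ✗
  G1: stuck-at-0 ✓; others ✗
  G2: stuck-at-0 ✓; others ✗
  G3: none of the 2 fault types match ✗
  G4: none of the 2 fault types match ✗
  G5: none of the 2 fault types match ✗
  G6: none of the 2 fault types match ✗
  G7: none of the 2 fault types match ✗
  G8: none of the 2 fault types match ✗
  G9: none of the 2 fault types match ✗
  G10: stuck-at-1 ✓; others ✗
  G11: none of the 2 fault types match ✗
Consistent faults: {G0 stuck-at-1, G1 stuck-at-0, G2 stuck-at-0, G10 stuck-at-1} — 4 in all.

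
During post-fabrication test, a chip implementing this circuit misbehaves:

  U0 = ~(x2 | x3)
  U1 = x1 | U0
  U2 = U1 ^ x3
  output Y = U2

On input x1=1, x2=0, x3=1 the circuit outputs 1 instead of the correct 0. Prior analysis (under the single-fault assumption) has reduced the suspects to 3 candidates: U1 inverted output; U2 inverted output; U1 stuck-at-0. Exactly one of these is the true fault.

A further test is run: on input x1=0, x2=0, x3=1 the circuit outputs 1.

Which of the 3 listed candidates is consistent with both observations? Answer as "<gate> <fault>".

Evaluate each candidate on input x1=0, x2=0, x3=1:
  U1 inverted output: U0=0, U1=1 [inverted output], U2=0 → 0 — eliminated
  U2 inverted output: U0=0, U1=0, U2=0 [inverted output] → 0 — eliminated
  U1 stuck-at-0: U0=0, U1=0 [stuck-at-0], U2=1 → 1 — matches
Only U1 stuck-at-0 reproduces the observed 1.

U1 stuck-at-0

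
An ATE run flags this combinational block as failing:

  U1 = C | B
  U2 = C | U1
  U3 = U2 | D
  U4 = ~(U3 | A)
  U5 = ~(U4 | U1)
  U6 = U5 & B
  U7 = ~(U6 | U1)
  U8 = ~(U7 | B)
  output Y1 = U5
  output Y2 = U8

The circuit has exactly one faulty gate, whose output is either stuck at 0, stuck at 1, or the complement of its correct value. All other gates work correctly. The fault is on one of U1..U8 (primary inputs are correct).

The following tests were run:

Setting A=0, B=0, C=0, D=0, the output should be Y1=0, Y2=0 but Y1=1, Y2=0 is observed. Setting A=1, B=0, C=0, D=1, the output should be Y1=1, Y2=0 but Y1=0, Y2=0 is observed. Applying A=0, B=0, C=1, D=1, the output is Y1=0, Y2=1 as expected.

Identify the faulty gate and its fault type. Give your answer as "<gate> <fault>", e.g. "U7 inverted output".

U4 inverted output

Fault-free values for test 1 (A=0, B=0, C=0, D=0): U1=0, U2=0, U3=0, U4=1, U5=0, U6=0, U7=1, U8=0, giving Y1=0, Y2=0. Observed Y1=1, Y2=0.
Test 1: faults giving observed Y1=1, Y2=0 are {U2 stuck-at-1, U2 inverted output, U3 stuck-at-1, U3 inverted output, U4 stuck-at-0, U4 inverted output, U5 stuck-at-1, U5 inverted output}.
Test 2 (A=1, B=0, C=0, D=1): fault-free U1=0, U2=0, U3=1, U4=0, U5=1, U6=0, U7=1, U8=0 → Y1=1, Y2=0; observed Y1=0, Y2=0. Eliminates U2 stuck-at-1, U2 inverted output, U3 stuck-at-1, U3 inverted output, U4 stuck-at-0, U5 stuck-at-1.
Test 3 (A=0, B=0, C=1, D=1): fault-free U1=1, U2=1, U3=1, U4=0, U5=0, U6=0, U7=0, U8=1 → Y1=0, Y2=1; observed Y1=0, Y2=1. Eliminates U5 inverted output.
Only U4 inverted output is consistent with every test.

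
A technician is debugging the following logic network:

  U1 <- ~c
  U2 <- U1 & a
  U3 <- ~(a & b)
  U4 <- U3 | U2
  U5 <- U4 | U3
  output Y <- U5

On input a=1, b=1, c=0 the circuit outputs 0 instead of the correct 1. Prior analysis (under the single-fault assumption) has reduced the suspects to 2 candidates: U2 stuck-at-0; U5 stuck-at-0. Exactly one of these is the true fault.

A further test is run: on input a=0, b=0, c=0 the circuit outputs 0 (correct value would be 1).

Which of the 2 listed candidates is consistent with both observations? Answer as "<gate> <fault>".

U5 stuck-at-0

Evaluate each candidate on input a=0, b=0, c=0:
  U2 stuck-at-0: U1=1, U2=0 [stuck-at-0], U3=1, U4=1, U5=1 → 1 — eliminated
  U5 stuck-at-0: U1=1, U2=0, U3=1, U4=1, U5=0 [stuck-at-0] → 0 — matches
Only U5 stuck-at-0 reproduces the observed 0.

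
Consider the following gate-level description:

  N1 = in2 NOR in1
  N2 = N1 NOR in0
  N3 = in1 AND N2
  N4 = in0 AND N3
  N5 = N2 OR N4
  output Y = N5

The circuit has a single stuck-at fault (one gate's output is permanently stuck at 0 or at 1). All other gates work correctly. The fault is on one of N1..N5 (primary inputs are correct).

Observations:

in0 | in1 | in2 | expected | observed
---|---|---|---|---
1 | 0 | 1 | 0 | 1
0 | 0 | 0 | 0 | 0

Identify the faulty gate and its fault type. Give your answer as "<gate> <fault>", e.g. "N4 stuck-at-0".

N3 stuck-at-1

Fault-free values for test 1 (in0=1, in1=0, in2=1): N1=0, N2=0, N3=0, N4=0, N5=0, giving Y=0. Observed 1.
Test 1: faults giving observed 1 are {N2 stuck-at-1, N3 stuck-at-1, N4 stuck-at-1, N5 stuck-at-1}.
Test 2 (in0=0, in1=0, in2=0): fault-free N1=1, N2=0, N3=0, N4=0, N5=0 → 0; observed 0. Eliminates N2 stuck-at-1, N4 stuck-at-1, N5 stuck-at-1.
Only N3 stuck-at-1 is consistent with every test.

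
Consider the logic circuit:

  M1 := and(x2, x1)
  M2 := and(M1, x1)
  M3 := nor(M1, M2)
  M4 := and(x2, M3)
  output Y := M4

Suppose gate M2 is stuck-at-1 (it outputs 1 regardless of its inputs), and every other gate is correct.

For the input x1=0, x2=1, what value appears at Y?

0

Propagate with M2 forced: M1=0, M2=1 [stuck-at-1], M3=0, M4=0.
So Y = 0. (Without the fault it would be 1.)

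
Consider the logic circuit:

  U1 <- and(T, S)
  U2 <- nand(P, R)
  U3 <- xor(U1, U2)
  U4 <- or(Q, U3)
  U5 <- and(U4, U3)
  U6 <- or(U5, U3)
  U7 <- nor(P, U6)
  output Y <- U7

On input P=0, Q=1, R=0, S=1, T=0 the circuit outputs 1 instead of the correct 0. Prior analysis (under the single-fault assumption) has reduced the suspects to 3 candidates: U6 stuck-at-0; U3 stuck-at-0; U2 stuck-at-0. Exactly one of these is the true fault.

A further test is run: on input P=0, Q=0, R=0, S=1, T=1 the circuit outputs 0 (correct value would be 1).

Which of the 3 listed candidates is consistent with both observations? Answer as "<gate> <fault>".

U2 stuck-at-0

Evaluate each candidate on input P=0, Q=0, R=0, S=1, T=1:
  U6 stuck-at-0: U1=1, U2=1, U3=0, U4=0, U5=0, U6=0 [stuck-at-0], U7=1 → 1 — eliminated
  U3 stuck-at-0: U1=1, U2=1, U3=0 [stuck-at-0], U4=0, U5=0, U6=0, U7=1 → 1 — eliminated
  U2 stuck-at-0: U1=1, U2=0 [stuck-at-0], U3=1, U4=1, U5=1, U6=1, U7=0 → 0 — matches
Only U2 stuck-at-0 reproduces the observed 0.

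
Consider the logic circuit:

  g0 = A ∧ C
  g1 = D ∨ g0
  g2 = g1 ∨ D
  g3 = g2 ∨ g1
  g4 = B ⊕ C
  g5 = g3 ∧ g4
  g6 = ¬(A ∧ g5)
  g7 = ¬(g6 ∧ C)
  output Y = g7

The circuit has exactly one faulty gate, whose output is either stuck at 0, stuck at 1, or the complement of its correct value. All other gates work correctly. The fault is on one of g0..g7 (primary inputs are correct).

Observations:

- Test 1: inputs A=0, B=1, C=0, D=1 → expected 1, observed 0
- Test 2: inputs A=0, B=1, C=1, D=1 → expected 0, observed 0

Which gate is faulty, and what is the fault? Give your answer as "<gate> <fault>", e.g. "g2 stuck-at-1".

Fault-free values for test 1 (A=0, B=1, C=0, D=1): g0=0, g1=1, g2=1, g3=1, g4=1, g5=1, g6=1, g7=1, giving Y=1. Observed 0.
Test 1: faults giving observed 0 are {g7 stuck-at-0, g7 inverted output}.
Test 2 (A=0, B=1, C=1, D=1): fault-free g0=0, g1=1, g2=1, g3=1, g4=0, g5=0, g6=1, g7=0 → 0; observed 0. Eliminates g7 inverted output.
Only g7 stuck-at-0 is consistent with every test.

g7 stuck-at-0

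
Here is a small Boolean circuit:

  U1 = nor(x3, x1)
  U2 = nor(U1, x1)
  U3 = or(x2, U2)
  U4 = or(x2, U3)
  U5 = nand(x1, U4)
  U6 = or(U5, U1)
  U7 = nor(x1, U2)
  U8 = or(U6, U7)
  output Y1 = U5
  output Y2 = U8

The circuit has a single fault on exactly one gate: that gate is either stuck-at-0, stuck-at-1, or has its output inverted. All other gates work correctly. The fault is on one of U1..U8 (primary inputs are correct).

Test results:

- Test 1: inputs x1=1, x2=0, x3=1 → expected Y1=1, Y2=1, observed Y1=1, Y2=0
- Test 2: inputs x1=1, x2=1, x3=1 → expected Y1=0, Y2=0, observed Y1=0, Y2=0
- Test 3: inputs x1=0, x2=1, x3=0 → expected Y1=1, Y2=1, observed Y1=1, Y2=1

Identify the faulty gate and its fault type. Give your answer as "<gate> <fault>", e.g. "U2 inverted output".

U6 stuck-at-0

Fault-free values for test 1 (x1=1, x2=0, x3=1): U1=0, U2=0, U3=0, U4=0, U5=1, U6=1, U7=0, U8=1, giving Y1=1, Y2=1. Observed Y1=1, Y2=0.
Test 1: faults giving observed Y1=1, Y2=0 are {U6 stuck-at-0, U6 inverted output, U8 stuck-at-0, U8 inverted output}.
Test 2 (x1=1, x2=1, x3=1): fault-free U1=0, U2=0, U3=1, U4=1, U5=0, U6=0, U7=0, U8=0 → Y1=0, Y2=0; observed Y1=0, Y2=0. Eliminates U6 inverted output, U8 inverted output.
Test 3 (x1=0, x2=1, x3=0): fault-free U1=1, U2=0, U3=1, U4=1, U5=1, U6=1, U7=1, U8=1 → Y1=1, Y2=1; observed Y1=1, Y2=1. Eliminates U8 stuck-at-0.
Only U6 stuck-at-0 is consistent with every test.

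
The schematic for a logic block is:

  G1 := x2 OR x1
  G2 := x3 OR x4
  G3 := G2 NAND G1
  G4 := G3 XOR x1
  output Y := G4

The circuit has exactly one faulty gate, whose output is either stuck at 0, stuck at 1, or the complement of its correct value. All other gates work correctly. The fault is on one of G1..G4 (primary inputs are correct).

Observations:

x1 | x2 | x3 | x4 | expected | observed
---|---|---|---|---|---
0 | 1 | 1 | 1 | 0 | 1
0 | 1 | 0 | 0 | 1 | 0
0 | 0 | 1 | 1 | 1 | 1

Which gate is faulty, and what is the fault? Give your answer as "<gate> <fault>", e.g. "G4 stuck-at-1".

G2 inverted output

Fault-free values for test 1 (x1=0, x2=1, x3=1, x4=1): G1=1, G2=1, G3=0, G4=0, giving Y=0. Observed 1.
Test 1: faults giving observed 1 are {G1 stuck-at-0, G1 inverted output, G2 stuck-at-0, G2 inverted output, G3 stuck-at-1, G3 inverted output, G4 stuck-at-1, G4 inverted output}.
Test 2 (x1=0, x2=1, x3=0, x4=0): fault-free G1=1, G2=0, G3=1, G4=1 → 1; observed 0. Eliminates G1 stuck-at-0, G1 inverted output, G2 stuck-at-0, G3 stuck-at-1, G4 stuck-at-1.
Test 3 (x1=0, x2=0, x3=1, x4=1): fault-free G1=0, G2=1, G3=1, G4=1 → 1; observed 1. Eliminates G3 inverted output, G4 inverted output.
Only G2 inverted output is consistent with every test.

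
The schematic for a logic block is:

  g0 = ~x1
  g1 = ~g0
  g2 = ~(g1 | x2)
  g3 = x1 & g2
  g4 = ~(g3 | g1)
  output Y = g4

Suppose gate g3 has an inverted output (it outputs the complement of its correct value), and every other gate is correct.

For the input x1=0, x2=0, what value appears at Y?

Propagate with g3 forced: g0=1, g1=0, g2=1, g3=1 [inverted output], g4=0.
So Y = 0. (Without the fault it would be 1.)

0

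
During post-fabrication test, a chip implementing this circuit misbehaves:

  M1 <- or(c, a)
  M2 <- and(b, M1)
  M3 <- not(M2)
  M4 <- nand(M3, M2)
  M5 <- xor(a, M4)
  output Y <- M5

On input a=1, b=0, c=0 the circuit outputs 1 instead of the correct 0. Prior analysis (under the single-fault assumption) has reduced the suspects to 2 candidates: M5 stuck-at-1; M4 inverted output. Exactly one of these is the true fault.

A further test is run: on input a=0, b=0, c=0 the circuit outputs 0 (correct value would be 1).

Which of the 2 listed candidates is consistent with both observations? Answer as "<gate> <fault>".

Evaluate each candidate on input a=0, b=0, c=0:
  M5 stuck-at-1: M1=0, M2=0, M3=1, M4=1, M5=1 [stuck-at-1] → 1 — eliminated
  M4 inverted output: M1=0, M2=0, M3=1, M4=0 [inverted output], M5=0 → 0 — matches
Only M4 inverted output reproduces the observed 0.

M4 inverted output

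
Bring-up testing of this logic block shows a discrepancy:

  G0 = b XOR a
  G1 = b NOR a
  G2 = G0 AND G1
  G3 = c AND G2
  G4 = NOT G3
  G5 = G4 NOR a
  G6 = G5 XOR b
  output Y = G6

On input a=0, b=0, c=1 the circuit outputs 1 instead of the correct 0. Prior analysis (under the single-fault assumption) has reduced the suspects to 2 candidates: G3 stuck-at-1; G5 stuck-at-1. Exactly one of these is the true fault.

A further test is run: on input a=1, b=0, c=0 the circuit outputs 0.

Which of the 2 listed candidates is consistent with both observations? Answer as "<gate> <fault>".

G3 stuck-at-1

Evaluate each candidate on input a=1, b=0, c=0:
  G3 stuck-at-1: G0=1, G1=0, G2=0, G3=1 [stuck-at-1], G4=0, G5=0, G6=0 → 0 — matches
  G5 stuck-at-1: G0=1, G1=0, G2=0, G3=0, G4=1, G5=1 [stuck-at-1], G6=1 → 1 — eliminated
Only G3 stuck-at-1 reproduces the observed 0.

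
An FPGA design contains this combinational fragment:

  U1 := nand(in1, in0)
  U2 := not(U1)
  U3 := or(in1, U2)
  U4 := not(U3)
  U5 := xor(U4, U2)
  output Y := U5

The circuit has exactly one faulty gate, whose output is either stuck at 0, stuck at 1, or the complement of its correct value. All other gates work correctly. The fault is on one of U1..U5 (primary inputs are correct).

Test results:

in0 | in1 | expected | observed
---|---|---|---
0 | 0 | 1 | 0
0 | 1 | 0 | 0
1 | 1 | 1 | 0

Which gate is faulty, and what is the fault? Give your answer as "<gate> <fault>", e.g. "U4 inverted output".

Fault-free values for test 1 (in0=0, in1=0): U1=1, U2=0, U3=0, U4=1, U5=1, giving Y=1. Observed 0.
Test 1: faults giving observed 0 are {U3 stuck-at-1, U3 inverted output, U4 stuck-at-0, U4 inverted output, U5 stuck-at-0, U5 inverted output}.
Test 2 (in0=0, in1=1): fault-free U1=1, U2=0, U3=1, U4=0, U5=0 → 0; observed 0. Eliminates U3 inverted output, U4 inverted output, U5 inverted output.
Test 3 (in0=1, in1=1): fault-free U1=0, U2=1, U3=1, U4=0, U5=1 → 1; observed 0. Eliminates U3 stuck-at-1, U4 stuck-at-0.
Only U5 stuck-at-0 is consistent with every test.

U5 stuck-at-0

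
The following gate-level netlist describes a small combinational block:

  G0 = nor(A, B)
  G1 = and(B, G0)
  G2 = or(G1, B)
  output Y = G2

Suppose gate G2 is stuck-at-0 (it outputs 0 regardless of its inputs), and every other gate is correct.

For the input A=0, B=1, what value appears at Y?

0

Propagate with G2 forced: G0=0, G1=0, G2=0 [stuck-at-0].
So Y = 0. (Without the fault it would be 1.)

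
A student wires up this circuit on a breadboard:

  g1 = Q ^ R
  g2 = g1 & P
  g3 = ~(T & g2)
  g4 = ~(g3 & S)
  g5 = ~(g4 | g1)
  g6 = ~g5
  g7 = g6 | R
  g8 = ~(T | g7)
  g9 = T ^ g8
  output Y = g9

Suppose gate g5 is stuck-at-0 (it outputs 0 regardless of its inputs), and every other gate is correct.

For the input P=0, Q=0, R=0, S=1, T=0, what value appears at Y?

Propagate with g5 forced: g1=0, g2=0, g3=1, g4=0, g5=0 [stuck-at-0], g6=1, g7=1, g8=0, g9=0.
So Y = 0. (Without the fault it would be 1.)

0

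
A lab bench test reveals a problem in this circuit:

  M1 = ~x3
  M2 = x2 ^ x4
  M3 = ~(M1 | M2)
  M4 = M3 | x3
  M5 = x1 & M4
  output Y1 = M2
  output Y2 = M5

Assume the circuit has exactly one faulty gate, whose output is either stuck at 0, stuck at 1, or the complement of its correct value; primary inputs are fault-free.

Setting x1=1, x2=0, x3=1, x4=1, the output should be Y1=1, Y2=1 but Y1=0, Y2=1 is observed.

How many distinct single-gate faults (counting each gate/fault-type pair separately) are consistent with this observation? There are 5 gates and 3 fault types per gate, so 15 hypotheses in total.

2

Fault-free: M1=0, M2=1, M3=0, M4=1, M5=1 → Y1=1, Y2=1. Observed Y1=0, Y2=1.
  M1: none of the 3 fault types match ✗
  M2: stuck-at-0, inverted output ✓; others ✗
  M3: none of the 3 fault types match ✗
  M4: none of the 3 fault types match ✗
  M5: none of the 3 fault types match ✗
Consistent faults: {M2 stuck-at-0, M2 inverted output} — 2 in all.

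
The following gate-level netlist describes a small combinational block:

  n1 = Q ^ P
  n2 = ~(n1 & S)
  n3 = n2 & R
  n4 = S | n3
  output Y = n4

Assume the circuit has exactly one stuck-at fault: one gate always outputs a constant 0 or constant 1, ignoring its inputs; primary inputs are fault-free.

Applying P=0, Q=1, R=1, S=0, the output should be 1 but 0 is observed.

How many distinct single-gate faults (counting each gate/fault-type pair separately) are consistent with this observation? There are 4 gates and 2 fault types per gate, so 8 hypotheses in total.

3

Fault-free: n1=1, n2=1, n3=1, n4=1 → 1. Observed 0.
  n1 stuck-at-0: output 1 ✗
  n1 stuck-at-1: output 1 ✗
  n2 stuck-at-0: output 0 ✓
  n2 stuck-at-1: output 1 ✗
  n3 stuck-at-0: output 0 ✓
  n3 stuck-at-1: output 1 ✗
  n4 stuck-at-0: output 0 ✓
  n4 stuck-at-1: output 1 ✗
Consistent faults: {n2 stuck-at-0, n3 stuck-at-0, n4 stuck-at-0} — 3 in all.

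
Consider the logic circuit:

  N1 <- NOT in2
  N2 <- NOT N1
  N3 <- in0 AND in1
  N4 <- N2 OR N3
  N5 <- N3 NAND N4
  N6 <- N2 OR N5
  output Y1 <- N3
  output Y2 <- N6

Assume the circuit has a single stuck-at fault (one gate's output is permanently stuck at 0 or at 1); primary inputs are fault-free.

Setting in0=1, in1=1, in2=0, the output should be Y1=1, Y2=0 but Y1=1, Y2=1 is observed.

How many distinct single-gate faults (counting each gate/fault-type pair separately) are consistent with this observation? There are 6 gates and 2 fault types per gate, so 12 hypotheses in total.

Fault-free: N1=1, N2=0, N3=1, N4=1, N5=0, N6=0 → Y1=1, Y2=0. Observed Y1=1, Y2=1.
  N1 stuck-at-0: output Y1=1, Y2=1 ✓
  N1 stuck-at-1: output Y1=1, Y2=0 ✗
  N2 stuck-at-0: output Y1=1, Y2=0 ✗
  N2 stuck-at-1: output Y1=1, Y2=1 ✓
  N3 stuck-at-0: output Y1=0, Y2=1 ✗
  N3 stuck-at-1: output Y1=1, Y2=0 ✗
  N4 stuck-at-0: output Y1=1, Y2=1 ✓
  N4 stuck-at-1: output Y1=1, Y2=0 ✗
  N5 stuck-at-0: output Y1=1, Y2=0 ✗
  N5 stuck-at-1: output Y1=1, Y2=1 ✓
  N6 stuck-at-0: output Y1=1, Y2=0 ✗
  N6 stuck-at-1: output Y1=1, Y2=1 ✓
Consistent faults: {N1 stuck-at-0, N2 stuck-at-1, N4 stuck-at-0, N5 stuck-at-1, N6 stuck-at-1} — 5 in all.

5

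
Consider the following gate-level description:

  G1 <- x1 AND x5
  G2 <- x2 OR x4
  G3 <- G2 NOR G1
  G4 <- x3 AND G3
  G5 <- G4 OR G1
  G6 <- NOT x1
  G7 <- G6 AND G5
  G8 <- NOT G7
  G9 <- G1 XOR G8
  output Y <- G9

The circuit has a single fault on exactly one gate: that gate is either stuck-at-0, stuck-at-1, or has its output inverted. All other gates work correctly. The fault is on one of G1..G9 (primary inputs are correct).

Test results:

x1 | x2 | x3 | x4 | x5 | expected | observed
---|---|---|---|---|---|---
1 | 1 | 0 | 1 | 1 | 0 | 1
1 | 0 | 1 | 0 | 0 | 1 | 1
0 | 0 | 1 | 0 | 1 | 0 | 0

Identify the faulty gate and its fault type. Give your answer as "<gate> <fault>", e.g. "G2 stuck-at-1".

G1 stuck-at-0

Fault-free values for test 1 (x1=1, x2=1, x3=0, x4=1, x5=1): G1=1, G2=1, G3=0, G4=0, G5=1, G6=0, G7=0, G8=1, G9=0, giving Y=0. Observed 1.
Test 1: faults giving observed 1 are {G1 stuck-at-0, G1 inverted output, G6 stuck-at-1, G6 inverted output, G7 stuck-at-1, G7 inverted output, G8 stuck-at-0, G8 inverted output, G9 stuck-at-1, G9 inverted output}.
Test 2 (x1=1, x2=0, x3=1, x4=0, x5=0): fault-free G1=0, G2=0, G3=1, G4=1, G5=1, G6=0, G7=0, G8=1, G9=1 → 1; observed 1. Eliminates G1 inverted output, G6 stuck-at-1, G6 inverted output, G7 stuck-at-1, G7 inverted output, G8 stuck-at-0, G8 inverted output, G9 inverted output.
Test 3 (x1=0, x2=0, x3=1, x4=0, x5=1): fault-free G1=0, G2=0, G3=1, G4=1, G5=1, G6=1, G7=1, G8=0, G9=0 → 0; observed 0. Eliminates G9 stuck-at-1.
Only G1 stuck-at-0 is consistent with every test.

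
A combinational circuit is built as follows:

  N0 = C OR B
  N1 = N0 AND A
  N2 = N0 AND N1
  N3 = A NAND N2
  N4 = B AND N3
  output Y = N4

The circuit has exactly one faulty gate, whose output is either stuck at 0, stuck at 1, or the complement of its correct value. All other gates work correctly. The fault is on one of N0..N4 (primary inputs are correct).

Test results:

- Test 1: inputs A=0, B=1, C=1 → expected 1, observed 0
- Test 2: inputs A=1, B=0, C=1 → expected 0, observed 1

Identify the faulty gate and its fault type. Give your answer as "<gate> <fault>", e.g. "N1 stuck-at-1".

N4 inverted output

Fault-free values for test 1 (A=0, B=1, C=1): N0=1, N1=0, N2=0, N3=1, N4=1, giving Y=1. Observed 0.
Test 1: faults giving observed 0 are {N3 stuck-at-0, N3 inverted output, N4 stuck-at-0, N4 inverted output}.
Test 2 (A=1, B=0, C=1): fault-free N0=1, N1=1, N2=1, N3=0, N4=0 → 0; observed 1. Eliminates N3 stuck-at-0, N3 inverted output, N4 stuck-at-0.
Only N4 inverted output is consistent with every test.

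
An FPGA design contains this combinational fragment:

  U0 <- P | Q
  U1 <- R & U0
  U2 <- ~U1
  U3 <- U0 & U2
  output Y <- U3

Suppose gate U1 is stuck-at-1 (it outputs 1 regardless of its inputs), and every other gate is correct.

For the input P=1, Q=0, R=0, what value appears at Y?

Propagate with U1 forced: U0=1, U1=1 [stuck-at-1], U2=0, U3=0.
So Y = 0. (Without the fault it would be 1.)

0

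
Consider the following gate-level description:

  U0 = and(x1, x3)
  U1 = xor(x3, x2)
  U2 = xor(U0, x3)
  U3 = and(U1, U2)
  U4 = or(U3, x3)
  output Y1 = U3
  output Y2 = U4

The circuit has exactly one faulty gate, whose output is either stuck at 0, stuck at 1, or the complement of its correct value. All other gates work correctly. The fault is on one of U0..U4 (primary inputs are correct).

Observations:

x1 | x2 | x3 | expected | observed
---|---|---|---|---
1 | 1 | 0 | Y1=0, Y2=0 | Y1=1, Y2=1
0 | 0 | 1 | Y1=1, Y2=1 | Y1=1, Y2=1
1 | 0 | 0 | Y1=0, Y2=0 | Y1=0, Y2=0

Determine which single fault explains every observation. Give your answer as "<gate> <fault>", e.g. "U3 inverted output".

U2 stuck-at-1

Fault-free values for test 1 (x1=1, x2=1, x3=0): U0=0, U1=1, U2=0, U3=0, U4=0, giving Y1=0, Y2=0. Observed Y1=1, Y2=1.
Test 1: faults giving observed Y1=1, Y2=1 are {U0 stuck-at-1, U0 inverted output, U2 stuck-at-1, U2 inverted output, U3 stuck-at-1, U3 inverted output}.
Test 2 (x1=0, x2=0, x3=1): fault-free U0=0, U1=1, U2=1, U3=1, U4=1 → Y1=1, Y2=1; observed Y1=1, Y2=1. Eliminates U0 stuck-at-1, U0 inverted output, U2 inverted output, U3 inverted output.
Test 3 (x1=1, x2=0, x3=0): fault-free U0=0, U1=0, U2=0, U3=0, U4=0 → Y1=0, Y2=0; observed Y1=0, Y2=0. Eliminates U3 stuck-at-1.
Only U2 stuck-at-1 is consistent with every test.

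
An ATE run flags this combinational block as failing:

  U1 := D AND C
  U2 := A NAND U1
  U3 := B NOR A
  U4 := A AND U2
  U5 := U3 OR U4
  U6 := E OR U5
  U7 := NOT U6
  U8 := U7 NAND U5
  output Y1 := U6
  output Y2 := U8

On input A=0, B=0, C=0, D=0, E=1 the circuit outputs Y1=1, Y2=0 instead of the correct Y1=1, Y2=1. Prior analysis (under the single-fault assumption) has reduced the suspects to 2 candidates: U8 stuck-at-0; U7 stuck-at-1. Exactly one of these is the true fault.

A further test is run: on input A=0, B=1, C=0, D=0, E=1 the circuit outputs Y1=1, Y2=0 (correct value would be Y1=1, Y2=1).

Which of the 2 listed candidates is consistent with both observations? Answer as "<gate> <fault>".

U8 stuck-at-0

Evaluate each candidate on input A=0, B=1, C=0, D=0, E=1:
  U8 stuck-at-0: U1=0, U2=1, U3=0, U4=0, U5=0, U6=1, U7=0, U8=0 [stuck-at-0] → Y1=1, Y2=0 — matches
  U7 stuck-at-1: U1=0, U2=1, U3=0, U4=0, U5=0, U6=1, U7=1 [stuck-at-1], U8=1 → Y1=1, Y2=1 — eliminated
Only U8 stuck-at-0 reproduces the observed Y1=1, Y2=0.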